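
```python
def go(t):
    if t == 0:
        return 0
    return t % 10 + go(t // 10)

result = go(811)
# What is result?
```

Sum of digits of 811: 1 + 1 + 8 = 10

Answer: 10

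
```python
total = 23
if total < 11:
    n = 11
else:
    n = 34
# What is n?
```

Trace:
`total = 23` → total = 23
`if total < 11: ...` → total < 11 is False, take else branch → n = 34
So n = 34

Answer: 34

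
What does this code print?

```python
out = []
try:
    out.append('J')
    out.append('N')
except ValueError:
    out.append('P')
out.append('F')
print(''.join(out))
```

Execution trace: 'J' (try body) → 'N' (try body, no exception) → 'F' (after the try/except). Output: JNF

Answer: JNF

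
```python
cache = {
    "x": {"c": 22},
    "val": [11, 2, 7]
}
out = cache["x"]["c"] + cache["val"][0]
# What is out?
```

Trace:
`cache = { ...` → cache = {'x': {'c': 22}, 'val': [11, 2, 7]}
`out = cache["x"]["c"] + cache["val"][0]` → out = 33
So out = 33

Answer: 33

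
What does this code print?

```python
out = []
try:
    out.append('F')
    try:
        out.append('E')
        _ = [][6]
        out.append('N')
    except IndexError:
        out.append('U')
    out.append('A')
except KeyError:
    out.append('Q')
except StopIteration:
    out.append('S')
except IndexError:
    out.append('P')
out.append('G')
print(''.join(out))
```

Execution trace: 'F' (try body) → 'E' (inner try body) → 'U' (inner except IndexError) → 'A' (try body, no exception) → 'G' (after the try/except). Output: FEUAG

Answer: FEUAG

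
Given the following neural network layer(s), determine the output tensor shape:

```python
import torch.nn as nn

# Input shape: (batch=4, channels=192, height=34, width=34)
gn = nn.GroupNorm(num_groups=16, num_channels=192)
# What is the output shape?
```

Input: (4, 192, 34, 34) -> Output: (4, 192, 34, 34)

Answer: (4, 192, 34, 34)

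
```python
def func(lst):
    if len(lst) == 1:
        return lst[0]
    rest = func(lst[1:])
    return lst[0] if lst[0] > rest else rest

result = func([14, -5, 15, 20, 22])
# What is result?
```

Recursive max over [14, -5, 15, 20, 22] = 22

Answer: 22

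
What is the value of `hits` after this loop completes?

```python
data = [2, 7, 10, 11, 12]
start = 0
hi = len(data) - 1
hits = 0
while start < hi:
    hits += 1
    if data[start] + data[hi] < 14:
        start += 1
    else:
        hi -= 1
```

Steps to find pair summing to 14
`hits` takes the values: 0 → 1 → 2 → 3 → 4

Answer: 4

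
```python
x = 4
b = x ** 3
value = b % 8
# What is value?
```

Trace:
`x = 4` → x = 4
`b = x ** 3` → b = 64
`value = b % 8` → value = 0
So value = 0

Answer: 0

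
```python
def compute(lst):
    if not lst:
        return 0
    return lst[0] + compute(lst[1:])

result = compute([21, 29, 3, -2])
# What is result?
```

21 + 29 + 3 + (-2) + 0 = 51

Answer: 51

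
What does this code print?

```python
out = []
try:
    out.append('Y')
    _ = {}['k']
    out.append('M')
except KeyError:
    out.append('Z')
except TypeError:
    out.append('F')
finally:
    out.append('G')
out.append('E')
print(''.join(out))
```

Execution trace: 'Y' (try body) → 'Z' (except KeyError) → 'G' (finally) → 'E' (after the try/except). Output: YZGE

Answer: YZGE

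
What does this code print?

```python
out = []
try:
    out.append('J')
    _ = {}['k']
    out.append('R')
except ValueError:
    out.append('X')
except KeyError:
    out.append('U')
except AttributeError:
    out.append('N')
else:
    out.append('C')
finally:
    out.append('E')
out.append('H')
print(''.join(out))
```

Execution trace: 'J' (try body) → 'U' (except KeyError) → 'E' (finally) → 'H' (after the try/except). Output: JUEH

Answer: JUEH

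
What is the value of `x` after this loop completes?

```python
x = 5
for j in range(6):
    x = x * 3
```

Multiply by 3, 6 times: 5 * 3^6 = 3645
`x` takes the values: 5 → 15 → 45 → 135 → 405 → 1215 → 3645

Answer: 3645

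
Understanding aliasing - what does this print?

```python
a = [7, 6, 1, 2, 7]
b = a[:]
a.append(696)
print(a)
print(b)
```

Key concept: slice [:] creates copy.
Step by step:
`a = [7, 6, 1, 2, 7]` → a = [7, 6, 1, 2, 7]
`b = a[:]` → b = [7, 6, 1, 2, 7]
`a.append(696)` → a = [7, 6, 1, 2, 7, 696]
`print(a)` → prints [7, 6, 1, 2, 7, 696]
`print(b)` → prints [7, 6, 1, 2, 7]

Answer:
[7, 6, 1, 2, 7, 696]
[7, 6, 1, 2, 7]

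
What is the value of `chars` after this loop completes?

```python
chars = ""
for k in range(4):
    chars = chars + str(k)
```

Concatenate digits 0 to 3
`chars` takes the values: "" → "0" → "01" → "012" → "0123"

Answer: "0123"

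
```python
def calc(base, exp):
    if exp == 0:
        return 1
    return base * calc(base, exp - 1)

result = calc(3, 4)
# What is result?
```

calc(3, 4) = 3 * 3 * 3 * 3 = 81

Answer: 81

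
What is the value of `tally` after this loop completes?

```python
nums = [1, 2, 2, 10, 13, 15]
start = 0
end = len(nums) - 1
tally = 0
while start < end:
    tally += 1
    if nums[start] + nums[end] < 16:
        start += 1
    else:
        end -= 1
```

Steps to find pair summing to 16
`tally` takes the values: 0 → 1 → 2 → 3 → 4 → 5

Answer: 5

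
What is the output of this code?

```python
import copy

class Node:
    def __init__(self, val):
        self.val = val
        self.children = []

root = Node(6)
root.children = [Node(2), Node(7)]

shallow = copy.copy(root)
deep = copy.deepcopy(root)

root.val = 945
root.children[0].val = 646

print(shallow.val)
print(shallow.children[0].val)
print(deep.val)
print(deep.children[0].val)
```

Key concept: deep copy with custom objects.
Step by step:
`root = Node(6)` → root = Node(val=6, children=[])
`root.children = [Node(2), Node(7)]` → root = Node(val=6, children=[Node(val=2, children=[]), Node(val=7, children=[])])
`shallow = copy.copy(root)` → shallow = Node(val=6, children=[Node(val=2, children=[]), Node(val=7, children=[])])
`deep = copy.deepcopy(root)` → deep = Node(val=6, children=[Node(val=2, children=[]), Node(val=7, children=[])])
`root.val = 945` → root = Node(val=945, children=[Node(val=2, children=[]), Node(val=7, children=[])])
`root.children[0].val = 646` → root = Node(val=945, children=[Node(val=646, children=[]), Node(val=7, children=[])]); shallow = Node(val=6, children=[Node(val=646, children=[]), Node(val=7, children=[])])
`print(shallow.val)` → prints 6
`print(shallow.children[0].val)` → prints 646
`print(deep.val)` → prints 6
`print(deep.children[0].val)` → prints 2

Answer:
6
646
6
2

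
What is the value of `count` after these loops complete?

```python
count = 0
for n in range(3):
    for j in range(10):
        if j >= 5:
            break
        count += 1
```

Inner breaks at 5, outer runs 3 times
`count` takes the values: 0 → 1 → 2 → 3 → 4 → 5 → 6 → 7 → 8 → 9 → 10 → 11 → 12 → 13 → 14 → 15

Answer: 15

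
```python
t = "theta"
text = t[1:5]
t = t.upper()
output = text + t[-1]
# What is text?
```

Trace:
`t = "theta"` → t = 'theta'
`text = t[1:5]` → text = 'heta'
`t = t.upper()` → t = 'THETA'
`output = text + t[-1]` → output = 'hetaA'
So text = 'heta'

Answer: 'heta'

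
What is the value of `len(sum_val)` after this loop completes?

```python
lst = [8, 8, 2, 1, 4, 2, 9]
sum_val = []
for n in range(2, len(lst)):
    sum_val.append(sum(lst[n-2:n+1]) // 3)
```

Number of 3-element averages
`sum_val` takes the values: [] → [6] → [6, 3] → [6, 3, 2] → [6, 3, 2, 2] → [6, 3, 2, 2, 5]
So `len(sum_val)` = 5

Answer: 5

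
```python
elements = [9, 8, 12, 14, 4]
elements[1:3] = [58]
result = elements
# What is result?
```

Trace:
`elements = [9, 8, 12, 14, 4]` → elements = [9, 8, 12, 14, 4]
`elements[1:3] = [58]` → elements = [9, 58, 14, 4]
`result = elements` → result = [9, 58, 14, 4]
So result = [9, 58, 14, 4]

Answer: [9, 58, 14, 4]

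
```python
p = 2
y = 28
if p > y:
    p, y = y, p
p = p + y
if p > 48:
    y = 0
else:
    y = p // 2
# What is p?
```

Trace:
`p = 2` → p = 2
`y = 28` → y = 28
`if p > y: ...` → p > y is False → no variable changes
`p = p + y` → p = 30
`if p > 48: ...` → p > 48 is False, take else branch → y = 15
So p = 30

Answer: 30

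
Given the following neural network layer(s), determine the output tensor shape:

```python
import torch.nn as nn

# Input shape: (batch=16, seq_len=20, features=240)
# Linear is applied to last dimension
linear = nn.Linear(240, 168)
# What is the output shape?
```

Input: (16, 20, 240) -> Output: (16, 20, 168)

Answer: (16, 20, 168)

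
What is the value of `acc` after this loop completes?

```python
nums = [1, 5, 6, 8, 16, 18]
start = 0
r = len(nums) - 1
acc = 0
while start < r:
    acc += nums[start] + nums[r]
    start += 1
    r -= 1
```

Sum of pairs from ends
`acc` takes the values: 0 → 19 → 40 → 54

Answer: 54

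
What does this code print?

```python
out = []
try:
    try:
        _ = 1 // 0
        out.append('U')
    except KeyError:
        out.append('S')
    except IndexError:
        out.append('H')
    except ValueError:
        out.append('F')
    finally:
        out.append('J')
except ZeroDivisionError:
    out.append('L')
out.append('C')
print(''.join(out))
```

Execution trace: 'J' (inner finally) → 'L' (outer except ZeroDivisionError) → 'C' (after the try/except). Output: JLC

Answer: JLC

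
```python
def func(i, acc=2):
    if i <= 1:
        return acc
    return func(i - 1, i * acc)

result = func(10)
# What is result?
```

Accumulator trace (n, acc): (10, 2) -> (9, 20) -> (8, 180) -> (7, 1440) -> (6, 10080) -> (5, 60480) -> (4, 302400) -> (3, 1209600) -> (2, 3628800) -> (1, 7257600) -> return 7257600

Answer: 7257600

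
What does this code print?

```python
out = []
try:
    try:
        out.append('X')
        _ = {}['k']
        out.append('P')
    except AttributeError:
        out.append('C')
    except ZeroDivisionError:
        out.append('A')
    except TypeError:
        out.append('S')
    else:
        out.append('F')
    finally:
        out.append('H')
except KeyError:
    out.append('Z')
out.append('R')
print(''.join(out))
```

Execution trace: 'X' (try body) → 'H' (finally) → 'Z' (outer except KeyError) → 'R' (after the try/except). Output: XHZR

Answer: XHZR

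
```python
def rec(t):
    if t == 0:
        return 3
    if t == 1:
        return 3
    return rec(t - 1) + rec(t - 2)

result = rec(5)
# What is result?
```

Build up from base cases: rec(0)=3, rec(1)=3, rec(2)=6, rec(3)=9, rec(4)=15, rec(5)=24

Answer: 24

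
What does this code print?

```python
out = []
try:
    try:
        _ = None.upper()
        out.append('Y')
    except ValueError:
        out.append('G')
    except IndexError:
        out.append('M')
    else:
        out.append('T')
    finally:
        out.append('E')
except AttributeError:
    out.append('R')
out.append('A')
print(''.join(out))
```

Execution trace: 'E' (finally) → 'R' (outer except AttributeError) → 'A' (after the try/except). Output: ERA

Answer: ERA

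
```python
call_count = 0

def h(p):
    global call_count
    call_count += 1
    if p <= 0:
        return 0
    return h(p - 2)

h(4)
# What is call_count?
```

Linear recursion stepping by 2: 3 calls from p=4 down to ≤0.

Answer: 3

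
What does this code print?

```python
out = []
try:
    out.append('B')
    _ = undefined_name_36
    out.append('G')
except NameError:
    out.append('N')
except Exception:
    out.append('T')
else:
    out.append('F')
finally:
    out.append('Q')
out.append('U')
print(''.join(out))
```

Execution trace: 'B' (try body) → 'N' (except NameError) → 'Q' (finally) → 'U' (after the try/except). Output: BNQU

Answer: BNQU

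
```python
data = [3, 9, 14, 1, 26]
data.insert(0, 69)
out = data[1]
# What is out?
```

Trace:
`data = [3, 9, 14, 1, 26]` → data = [3, 9, 14, 1, 26]
`data.insert(0, 69)` → data = [69, 3, 9, 14, 1, 26]
`out = data[1]` → out = 3
So out = 3

Answer: 3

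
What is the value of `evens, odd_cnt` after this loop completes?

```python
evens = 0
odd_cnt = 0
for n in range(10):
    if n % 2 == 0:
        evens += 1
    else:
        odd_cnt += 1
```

Count evens and odds in range(10)
`evens, odd_cnt` takes the values: (0, 0) → (1, 0) → (1, 1) → (2, 1) → (2, 2) → (3, 2) → (3, 3) → (4, 3) → (4, 4) → (5, 4) → (5, 5)

Answer: 5, 5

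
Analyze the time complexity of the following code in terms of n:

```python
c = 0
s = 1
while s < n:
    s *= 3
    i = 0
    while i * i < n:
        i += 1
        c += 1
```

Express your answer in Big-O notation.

Each loop level contributes: log n × √n. Multiplying the contributions gives O(√n log n).

Answer: O(√n log n)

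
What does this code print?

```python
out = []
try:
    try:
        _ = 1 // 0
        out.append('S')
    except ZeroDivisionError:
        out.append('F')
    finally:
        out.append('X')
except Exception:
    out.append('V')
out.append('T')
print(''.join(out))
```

Execution trace: 'F' (inner except ZeroDivisionError) → 'X' (inner finally) → 'T' (after the try/except). Output: FXT

Answer: FXT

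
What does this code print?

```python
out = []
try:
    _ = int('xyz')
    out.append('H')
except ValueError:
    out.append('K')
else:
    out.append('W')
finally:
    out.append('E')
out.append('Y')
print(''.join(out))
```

Execution trace: 'K' (except ValueError) → 'E' (finally) → 'Y' (after the try/except). Output: KEY

Answer: KEY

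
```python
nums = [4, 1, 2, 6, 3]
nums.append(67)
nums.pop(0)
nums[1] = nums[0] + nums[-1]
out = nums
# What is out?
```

Trace:
`nums = [4, 1, 2, 6, 3]` → nums = [4, 1, 2, 6, 3]
`nums.append(67)` → nums = [4, 1, 2, 6, 3, 67]
`nums.pop(0)` → nums = [1, 2, 6, 3, 67]
`nums[1] = nums[0] + nums[-1]` → nums = [1, 68, 6, 3, 67]
`out = nums` → out = [1, 68, 6, 3, 67]
So out = [1, 68, 6, 3, 67]

Answer: [1, 68, 6, 3, 67]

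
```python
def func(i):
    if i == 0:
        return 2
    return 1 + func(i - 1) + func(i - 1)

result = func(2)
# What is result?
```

func(i) = 1 + 2·func(i-1), func(0)=2. Closed form: (2+1)·2^2 - 1 = 11.

Answer: 11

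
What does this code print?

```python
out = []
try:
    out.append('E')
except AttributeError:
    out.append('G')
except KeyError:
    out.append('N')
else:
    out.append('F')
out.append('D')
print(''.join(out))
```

Execution trace: 'E' (try body, no exception) → 'F' (else) → 'D' (after the try/except). Output: EFD

Answer: EFD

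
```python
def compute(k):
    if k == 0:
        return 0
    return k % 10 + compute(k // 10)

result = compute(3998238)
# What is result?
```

Sum of digits of 3998238: 8 + 3 + 2 + 8 + 9 + 9 + 3 = 42

Answer: 42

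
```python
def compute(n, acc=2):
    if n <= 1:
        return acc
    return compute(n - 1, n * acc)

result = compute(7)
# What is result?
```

Accumulator trace (n, acc): (7, 2) -> (6, 14) -> (5, 84) -> (4, 420) -> (3, 1680) -> (2, 5040) -> (1, 10080) -> return 10080

Answer: 10080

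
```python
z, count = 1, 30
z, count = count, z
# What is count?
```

Trace:
`z, count = 1, 30` → z = 1; count = 30
`z, count = count, z` → z = 30; count = 1
So count = 1

Answer: 1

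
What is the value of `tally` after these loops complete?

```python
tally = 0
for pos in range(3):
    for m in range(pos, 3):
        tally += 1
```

Upper triangle: 3 + 2 + ... + 1
`tally` takes the values: 0 → 1 → 2 → 3 → 4 → 5 → 6

Answer: 6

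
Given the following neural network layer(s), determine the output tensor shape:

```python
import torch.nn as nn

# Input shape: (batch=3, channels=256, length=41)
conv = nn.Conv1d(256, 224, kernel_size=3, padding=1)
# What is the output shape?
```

Input: (3, 256, 41) -> Output: (3, 224, 41)

Answer: (3, 224, 41)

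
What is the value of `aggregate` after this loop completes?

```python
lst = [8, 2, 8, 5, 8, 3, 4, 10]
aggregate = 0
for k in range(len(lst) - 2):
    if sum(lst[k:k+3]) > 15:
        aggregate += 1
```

Count windows with sum > 15
`aggregate` takes the values: 0 → 1 → 2 → 3 → 4

Answer: 4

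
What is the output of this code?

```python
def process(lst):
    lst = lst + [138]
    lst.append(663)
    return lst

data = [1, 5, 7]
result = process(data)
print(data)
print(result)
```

Key concept: rebinding parameter vs mutation.
Step by step:
`data = [1, 5, 7]` → data = [1, 5, 7]
`result = process(data)` → result = [1, 5, 7, 138, 663]
`print(data)` → prints [1, 5, 7]
`print(result)` → prints [1, 5, 7, 138, 663]

Answer:
[1, 5, 7]
[1, 5, 7, 138, 663]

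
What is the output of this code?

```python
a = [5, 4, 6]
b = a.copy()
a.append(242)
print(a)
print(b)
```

Key concept: list.copy() creates independent copy.
Step by step:
`a = [5, 4, 6]` → a = [5, 4, 6]
`b = a.copy()` → b = [5, 4, 6]
`a.append(242)` → a = [5, 4, 6, 242]
`print(a)` → prints [5, 4, 6, 242]
`print(b)` → prints [5, 4, 6]

Answer:
[5, 4, 6, 242]
[5, 4, 6]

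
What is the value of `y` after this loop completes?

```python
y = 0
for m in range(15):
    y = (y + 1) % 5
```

Increment mod 5, 15 times = 0
`y` takes the values: 0 → 1 → 2 → 3 → 4 → 0 → 1 → 2 → 3 → 4 → 0 → 1 → 2 → 3 → 4 → 0

Answer: 0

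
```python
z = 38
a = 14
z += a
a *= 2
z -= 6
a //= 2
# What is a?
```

Trace:
`z = 38` → z = 38
`a = 14` → a = 14
`z += a` → z = 52
`a *= 2` → a = 28
`z -= 6` → z = 46
`a //= 2` → a = 14
So a = 14

Answer: 14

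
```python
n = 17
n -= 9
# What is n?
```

Trace:
`n = 17` → n = 17
`n -= 9` → n = 8
So n = 8

Answer: 8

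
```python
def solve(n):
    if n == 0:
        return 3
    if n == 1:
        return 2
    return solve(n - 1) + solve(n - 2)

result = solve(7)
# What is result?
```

Build up from base cases: solve(0)=3, solve(1)=2, solve(2)=5, solve(3)=7, solve(4)=12, solve(5)=19, solve(6)=31, ..., solve(7)=50

Answer: 50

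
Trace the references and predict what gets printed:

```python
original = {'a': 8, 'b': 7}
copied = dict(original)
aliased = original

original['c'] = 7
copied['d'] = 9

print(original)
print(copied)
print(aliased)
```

Key concept: dict() creates copy, assignment creates alias.
Step by step:
`original = {'a': 8, 'b': 7}` → original = {'a': 8, 'b': 7}
`copied = dict(original)` → copied = {'a': 8, 'b': 7}
`aliased = original` → aliased = {'a': 8, 'b': 7} (same object as original)
`original['c'] = 7` → original = {'a': 8, 'b': 7, 'c': 7} (same object as aliased); aliased = {'a': 8, 'b': 7, 'c': 7} (same object as original)
`copied['d'] = 9` → copied = {'a': 8, 'b': 7, 'd': 9}
`print(original)` → prints {'a': 8, 'b': 7, 'c': 7}
`print(copied)` → prints {'a': 8, 'b': 7, 'd': 9}
`print(aliased)` → prints {'a': 8, 'b': 7, 'c': 7}

Answer:
{'a': 8, 'b': 7, 'c': 7}
{'a': 8, 'b': 7, 'd': 9}
{'a': 8, 'b': 7, 'c': 7}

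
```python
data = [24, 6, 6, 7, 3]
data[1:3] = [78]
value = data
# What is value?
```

Trace:
`data = [24, 6, 6, 7, 3]` → data = [24, 6, 6, 7, 3]
`data[1:3] = [78]` → data = [24, 78, 7, 3]
`value = data` → value = [24, 78, 7, 3]
So value = [24, 78, 7, 3]

Answer: [24, 78, 7, 3]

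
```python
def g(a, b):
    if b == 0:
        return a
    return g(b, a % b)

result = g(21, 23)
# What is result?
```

g(21, 23) -> g(23, 21) -> g(21, 2) -> g(2, 1) -> g(1, 0) -> 1

Answer: 1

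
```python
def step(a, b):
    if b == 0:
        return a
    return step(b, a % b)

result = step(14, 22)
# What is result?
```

step(14, 22) -> step(22, 14) -> step(14, 8) -> step(8, 6) -> step(6, 2) -> step(2, 0) -> 2

Answer: 2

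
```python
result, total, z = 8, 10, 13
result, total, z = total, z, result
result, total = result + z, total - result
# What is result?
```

Trace:
`result, total, z = 8, 10, 13` → result = 8; total = 10; z = 13
`result, total, z = total, z, result` → result = 10; total = 13; z = 8
`result, total = result + z, total - result` → result = 18; total = 3
So result = 18

Answer: 18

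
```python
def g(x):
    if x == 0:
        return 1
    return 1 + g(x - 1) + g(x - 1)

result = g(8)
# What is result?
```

g(x) = 1 + 2·g(x-1), g(0)=1. Closed form: (1+1)·2^8 - 1 = 511.

Answer: 511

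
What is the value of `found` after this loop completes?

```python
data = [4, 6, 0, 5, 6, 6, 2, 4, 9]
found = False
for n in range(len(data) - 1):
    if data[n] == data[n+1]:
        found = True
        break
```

Check consecutive duplicates in [4, 6, 0, 5, 6, 6, 2, 4, 9]
`found` takes the values: False → True

Answer: True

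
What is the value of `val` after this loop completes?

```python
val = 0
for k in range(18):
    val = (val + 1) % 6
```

Increment mod 6, 18 times = 0
`val` takes the values: 0 → 1 → 2 → 3 → 4 → 5 → 0 → 1 → 2 → 3 → 4 → 5 → 0 → 1 → 2 → 3 → 4 → 5 → 0

Answer: 0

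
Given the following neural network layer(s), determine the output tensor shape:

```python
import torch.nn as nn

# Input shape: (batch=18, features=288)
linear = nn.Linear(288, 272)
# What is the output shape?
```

Input: (18, 288) -> Output: (18, 272)

Answer: (18, 272)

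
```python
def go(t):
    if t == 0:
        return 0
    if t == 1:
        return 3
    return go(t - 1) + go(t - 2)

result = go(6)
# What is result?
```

Build up from base cases: go(0)=0, go(1)=3, go(2)=3, go(3)=6, go(4)=9, go(5)=15, go(6)=24

Answer: 24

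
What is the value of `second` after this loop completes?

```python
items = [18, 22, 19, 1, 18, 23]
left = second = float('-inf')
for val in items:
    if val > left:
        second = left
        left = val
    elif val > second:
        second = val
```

Second largest (with repeats) in [18, 22, 19, 1, 18, 23]
`second` takes the values: -inf → 18 → 19 → 22

Answer: 22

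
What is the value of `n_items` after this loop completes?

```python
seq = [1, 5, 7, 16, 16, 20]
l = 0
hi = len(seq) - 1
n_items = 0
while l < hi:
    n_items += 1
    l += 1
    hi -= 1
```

Iterations until pointers meet (list length 6)
`n_items` takes the values: 0 → 1 → 2 → 3

Answer: 3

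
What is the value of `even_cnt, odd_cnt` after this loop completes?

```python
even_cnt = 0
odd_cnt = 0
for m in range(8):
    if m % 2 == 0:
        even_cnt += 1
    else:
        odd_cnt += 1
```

Count evens and odds in range(8)
`even_cnt, odd_cnt` takes the values: (0, 0) → (1, 0) → (1, 1) → (2, 1) → (2, 2) → (3, 2) → (3, 3) → (4, 3) → (4, 4)

Answer: 4, 4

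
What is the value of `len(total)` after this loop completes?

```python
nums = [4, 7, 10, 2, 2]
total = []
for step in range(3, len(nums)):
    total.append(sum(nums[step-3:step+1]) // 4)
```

Number of 4-element averages
`total` takes the values: [] → [5] → [5, 5]
So `len(total)` = 2

Answer: 2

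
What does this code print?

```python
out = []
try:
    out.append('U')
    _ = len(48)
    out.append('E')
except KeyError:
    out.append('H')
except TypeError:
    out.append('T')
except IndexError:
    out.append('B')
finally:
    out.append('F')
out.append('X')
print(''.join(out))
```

Execution trace: 'U' (try body) → 'T' (except TypeError) → 'F' (finally) → 'X' (after the try/except). Output: UTFX

Answer: UTFX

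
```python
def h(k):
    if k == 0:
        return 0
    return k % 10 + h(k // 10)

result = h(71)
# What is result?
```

Sum of digits of 71: 1 + 7 = 8

Answer: 8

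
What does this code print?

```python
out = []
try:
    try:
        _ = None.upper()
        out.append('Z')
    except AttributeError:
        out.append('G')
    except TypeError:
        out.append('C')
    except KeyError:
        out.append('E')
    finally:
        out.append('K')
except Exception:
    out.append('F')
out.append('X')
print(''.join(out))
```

Execution trace: 'G' (inner except AttributeError) → 'K' (inner finally) → 'X' (after the try/except). Output: GKX

Answer: GKX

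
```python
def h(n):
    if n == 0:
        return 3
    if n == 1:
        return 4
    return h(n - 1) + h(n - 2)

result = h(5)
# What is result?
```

Build up from base cases: h(0)=3, h(1)=4, h(2)=7, h(3)=11, h(4)=18, h(5)=29

Answer: 29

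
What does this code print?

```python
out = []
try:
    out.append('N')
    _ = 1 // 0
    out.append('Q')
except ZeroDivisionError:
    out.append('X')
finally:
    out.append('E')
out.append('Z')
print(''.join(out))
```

Execution trace: 'N' (try body) → 'X' (except ZeroDivisionError) → 'E' (finally) → 'Z' (after the try/except). Output: NXEZ

Answer: NXEZ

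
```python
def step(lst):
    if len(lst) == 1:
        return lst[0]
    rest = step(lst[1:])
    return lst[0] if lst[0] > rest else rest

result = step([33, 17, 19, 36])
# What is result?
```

Recursive max over [33, 17, 19, 36] = 36

Answer: 36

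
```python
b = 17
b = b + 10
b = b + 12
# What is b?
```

Trace:
`b = 17` → b = 17
`b = b + 10` → b = 27
`b = b + 12` → b = 39
So b = 39

Answer: 39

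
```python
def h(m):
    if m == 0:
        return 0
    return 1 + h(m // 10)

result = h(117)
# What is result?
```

Count of digits of 117: 3

Answer: 3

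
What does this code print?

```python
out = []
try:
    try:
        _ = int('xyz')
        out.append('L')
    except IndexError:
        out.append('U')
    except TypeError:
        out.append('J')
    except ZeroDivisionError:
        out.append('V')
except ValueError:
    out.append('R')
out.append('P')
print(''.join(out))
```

Execution trace: 'R' (outer except ValueError) → 'P' (after the try/except). Output: RP

Answer: RP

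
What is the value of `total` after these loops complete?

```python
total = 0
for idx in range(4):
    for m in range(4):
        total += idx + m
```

Sum of all idx+m for idx,m in 4x4
`total` takes the values: 0 → 1 → 3 → 6 → 7 → 9 → 12 → 16 → 18 → 21 → 25 → 30 → 33 → 37 → 42 → 48

Answer: 48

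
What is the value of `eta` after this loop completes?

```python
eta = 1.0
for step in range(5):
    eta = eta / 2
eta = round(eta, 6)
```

Halving LR 5 times: 1 / 2^5
`eta` takes the values: 1.0 → 0.5 → 0.25 → 0.125 → 0.0625 → 0.03125

Answer: 0.03125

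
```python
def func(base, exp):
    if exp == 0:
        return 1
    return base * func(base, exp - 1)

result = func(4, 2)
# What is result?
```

func(4, 2) = 4 * 4 = 16

Answer: 16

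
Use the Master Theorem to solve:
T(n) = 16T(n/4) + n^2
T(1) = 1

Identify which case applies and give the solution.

a=16, b=4, f(n)=n^2. log_4(16) = 2. Since c=2 = 2, Case 2 applies: T(n) = Θ(n^log_b(a) · log n) = O(n^2 log n).

Answer: O(n^2 log n) - Case 2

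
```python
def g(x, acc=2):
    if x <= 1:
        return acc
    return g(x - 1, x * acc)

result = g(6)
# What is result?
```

Accumulator trace (n, acc): (6, 2) -> (5, 12) -> (4, 60) -> (3, 240) -> (2, 720) -> (1, 1440) -> return 1440

Answer: 1440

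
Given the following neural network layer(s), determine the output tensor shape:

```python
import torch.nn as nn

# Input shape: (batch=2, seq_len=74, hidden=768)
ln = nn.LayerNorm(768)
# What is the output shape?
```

Input: (2, 74, 768) -> Output: (2, 74, 768)

Answer: (2, 74, 768)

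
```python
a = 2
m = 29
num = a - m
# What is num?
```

Trace:
`a = 2` → a = 2
`m = 29` → m = 29
`num = a - m` → num = -27
So num = -27

Answer: -27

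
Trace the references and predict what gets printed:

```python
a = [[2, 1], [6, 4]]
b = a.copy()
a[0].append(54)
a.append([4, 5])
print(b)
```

Key concept: shallow copy with nested lists.
Step by step:
`a = [[2, 1], [6, 4]]` → a = [[2, 1], [6, 4]]
`b = a.copy()` → b = [[2, 1], [6, 4]]
`a[0].append(54)` → a = [[2, 1, 54], [6, 4]]; b = [[2, 1, 54], [6, 4]]
`a.append([4, 5])` → a = [[2, 1, 54], [6, 4], [4, 5]]
`print(b)` → prints [[2, 1, 54], [6, 4]]

Answer: [[2, 1, 54], [6, 4]]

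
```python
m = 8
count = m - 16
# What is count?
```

Trace:
`m = 8` → m = 8
`count = m - 16` → count = -8
So count = -8

Answer: -8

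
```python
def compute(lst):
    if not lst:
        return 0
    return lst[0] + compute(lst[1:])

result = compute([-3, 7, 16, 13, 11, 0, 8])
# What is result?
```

(-3) + 7 + 16 + 13 + 11 + 0 + 8 + 0 = 52

Answer: 52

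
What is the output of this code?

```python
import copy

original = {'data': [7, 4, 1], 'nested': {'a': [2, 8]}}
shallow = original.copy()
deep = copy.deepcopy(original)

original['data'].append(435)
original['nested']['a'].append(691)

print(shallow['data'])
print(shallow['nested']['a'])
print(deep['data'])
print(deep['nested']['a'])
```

Key concept: comparing shallow vs deep copy.
Step by step:
`original = {'data': [7, 4, 1], 'nested': {'a': [2, 8]}}` → original = {'data': [7, 4, 1], 'nested': {'a': [2, 8]}}
`shallow = original.copy()` → shallow = {'data': [7, 4, 1], 'nested': {'a': [2, 8]}}
`deep = copy.deepcopy(original)` → deep = {'data': [7, 4, 1], 'nested': {'a': [2, 8]}}
`original['data'].append(435)` → original = {'data': [7, 4, 1, 435], 'nested': {'a': [2, 8]}}; shallow = {'data': [7, 4, 1, 435], 'nested': {'a': [2, 8]}}
`original['nested']['a'].append(691)` → original = {'data': [7, 4, 1, 435], 'nested': {'a': [2, 8, 691]}}; shallow = {'data': [7, 4, 1, 435], 'nested': {'a': [2, 8, 691]}}
`print(shallow['data'])` → prints [7, 4, 1, 435]
`print(shallow['nested']['a'])` → prints [2, 8, 691]
`print(deep['data'])` → prints [7, 4, 1]
`print(deep['nested']['a'])` → prints [2, 8]

Answer:
[7, 4, 1, 435]
[2, 8, 691]
[7, 4, 1]
[2, 8]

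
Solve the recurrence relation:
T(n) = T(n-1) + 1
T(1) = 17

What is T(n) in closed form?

Unrolling: T(n) = T(1) + 1·(n-1) = 17 + 1(n-1) = n + 16.

Answer: T(n) = n + 16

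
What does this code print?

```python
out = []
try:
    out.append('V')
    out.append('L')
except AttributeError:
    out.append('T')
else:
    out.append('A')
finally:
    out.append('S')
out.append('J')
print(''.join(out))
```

Execution trace: 'V' (try body) → 'L' (try body, no exception) → 'A' (else) → 'S' (finally) → 'J' (after the try/except). Output: VLASJ

Answer: VLASJ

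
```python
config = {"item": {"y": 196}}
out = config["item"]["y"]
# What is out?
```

Trace:
`config = {"item": {"y": 196}}` → config = {'item': {'y': 196}}
`out = config["item"]["y"]` → out = 196
So out = 196

Answer: 196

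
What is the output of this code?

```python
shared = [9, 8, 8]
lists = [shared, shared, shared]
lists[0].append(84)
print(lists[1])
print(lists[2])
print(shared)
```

Key concept: list of same reference.
Step by step:
`shared = [9, 8, 8]` → shared = [9, 8, 8]
`lists = [shared, shared, shared]` → lists = [[9, 8, 8], [9, 8, 8], [9, 8, 8]]
`lists[0].append(84)` → shared = [9, 8, 8, 84]; lists = [[9, 8, 8, 84], [9, 8, 8, 84], [9, 8, 8, 84]]
`print(lists[1])` → prints [9, 8, 8, 84]
`print(lists[2])` → prints [9, 8, 8, 84]
`print(shared)` → prints [9, 8, 8, 84]

Answer:
[9, 8, 8, 84]
[9, 8, 8, 84]
[9, 8, 8, 84]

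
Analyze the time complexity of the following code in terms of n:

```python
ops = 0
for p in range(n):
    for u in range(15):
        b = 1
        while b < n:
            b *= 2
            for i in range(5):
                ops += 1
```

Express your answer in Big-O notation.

Each loop level contributes: n × 1 × log n × 1. Multiplying the contributions gives O(n log n).

Answer: O(n log n)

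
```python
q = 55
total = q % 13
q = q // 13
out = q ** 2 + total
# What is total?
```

Trace:
`q = 55` → q = 55
`total = q % 13` → total = 3
`q = q // 13` → q = 4
`out = q ** 2 + total` → out = 19
So total = 3

Answer: 3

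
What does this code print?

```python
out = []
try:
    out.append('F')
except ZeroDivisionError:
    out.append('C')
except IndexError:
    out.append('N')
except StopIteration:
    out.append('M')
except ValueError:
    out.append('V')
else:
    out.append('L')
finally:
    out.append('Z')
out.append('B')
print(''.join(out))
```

Execution trace: 'F' (try body, no exception) → 'L' (else) → 'Z' (finally) → 'B' (after the try/except). Output: FLZB

Answer: FLZB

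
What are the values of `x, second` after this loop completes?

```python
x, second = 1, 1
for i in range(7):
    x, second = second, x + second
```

Fibonacci: after 7 iterations
`x, second` takes the values: (1, 1) → (1, 2) → (2, 3) → (3, 5) → (5, 8) → (8, 13) → (13, 21) → (21, 34)

Answer: 21, 34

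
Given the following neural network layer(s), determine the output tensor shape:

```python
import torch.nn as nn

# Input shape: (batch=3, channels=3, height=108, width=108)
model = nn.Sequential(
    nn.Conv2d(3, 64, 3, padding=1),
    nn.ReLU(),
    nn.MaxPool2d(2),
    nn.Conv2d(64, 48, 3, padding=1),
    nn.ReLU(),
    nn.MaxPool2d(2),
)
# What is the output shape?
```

Input: (3, 3, 108, 108) -> after first Conv2d: (3, 64, 108, 108) -> after first MaxPool2d: (3, 64, 54, 54) -> after second Conv2d: (3, 48, 54, 54) -> Output: (3, 48, 27, 27)

Answer: (3, 48, 27, 27)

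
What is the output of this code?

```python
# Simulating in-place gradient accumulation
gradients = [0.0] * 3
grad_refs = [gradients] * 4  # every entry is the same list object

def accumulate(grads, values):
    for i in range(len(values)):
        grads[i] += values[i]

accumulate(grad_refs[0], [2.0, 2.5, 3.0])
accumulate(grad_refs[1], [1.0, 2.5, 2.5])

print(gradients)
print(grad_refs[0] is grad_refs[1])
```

Key concept: gradient accumulation aliasing.
Step by step:
`gradients = [0.0] * 3` → gradients = [0.0, 0.0, 0.0]
`grad_refs = [gradients] * 4` → grad_refs = [[0.0, 0.0, 0.0], [0.0, 0.0, 0.0], [0.0, 0.0, 0.0], [0.0, 0.0, 0.0]]
`accumulate(grad_refs[0], [2.0, 2.5, 3.0])` → gradients = [2.0, 2.5, 3.0]; grad_refs = [[2.0, 2.5, 3.0], [2.0, 2.5, 3.0], [2.0, 2.5, 3.0], [2.0, 2.5, 3.0]]
`accumulate(grad_refs[1], [1.0, 2.5, 2.5])` → gradients = [3.0, 5.0, 5.5]; grad_refs = [[3.0, 5.0, 5.5], [3.0, 5.0, 5.5], [3.0, 5.0, 5.5], [3.0, 5.0, 5.5]]
`print(gradients)` → prints [3.0, 5.0, 5.5]
`print(grad_refs[0] is grad_refs[1])` → prints True

Answer:
[3.0, 5.0, 5.5]
True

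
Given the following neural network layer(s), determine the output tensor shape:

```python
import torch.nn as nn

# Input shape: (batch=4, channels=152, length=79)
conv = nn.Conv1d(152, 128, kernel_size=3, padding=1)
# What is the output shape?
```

Input: (4, 152, 79) -> Output: (4, 128, 79)

Answer: (4, 128, 79)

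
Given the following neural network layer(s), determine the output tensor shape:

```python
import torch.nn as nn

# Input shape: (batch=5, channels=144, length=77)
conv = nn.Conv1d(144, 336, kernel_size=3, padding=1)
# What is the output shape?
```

Input: (5, 144, 77) -> Output: (5, 336, 77)

Answer: (5, 336, 77)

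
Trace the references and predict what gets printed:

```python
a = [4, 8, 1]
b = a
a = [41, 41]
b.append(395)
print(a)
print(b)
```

Key concept: rebinding vs mutation: a is rebound to a new list, b still points at the original.
Step by step:
`a = [4, 8, 1]` → a = [4, 8, 1]
`b = a` → b = [4, 8, 1] (same object as a)
`a = [41, 41]` → a = [41, 41]
`b.append(395)` → b = [4, 8, 1, 395]
`print(a)` → prints [41, 41]
`print(b)` → prints [4, 8, 1, 395]

Answer:
[41, 41]
[4, 8, 1, 395]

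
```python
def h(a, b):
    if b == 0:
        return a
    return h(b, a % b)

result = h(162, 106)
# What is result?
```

h(162, 106) -> h(106, 56) -> h(56, 50) -> h(50, 6) -> h(6, 2) -> h(2, 0) -> 2

Answer: 2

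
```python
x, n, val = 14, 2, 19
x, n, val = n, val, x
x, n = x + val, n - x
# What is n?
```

Trace:
`x, n, val = 14, 2, 19` → x = 14; n = 2; val = 19
`x, n, val = n, val, x` → x = 2; n = 19; val = 14
`x, n = x + val, n - x` → x = 16; n = 17
So n = 17

Answer: 17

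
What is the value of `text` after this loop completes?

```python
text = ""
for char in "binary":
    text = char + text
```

Reverse 'binary'
`text` takes the values: "" → "b" → "ib" → "nib" → "anib" → "ranib" → "yranib"

Answer: "yranib"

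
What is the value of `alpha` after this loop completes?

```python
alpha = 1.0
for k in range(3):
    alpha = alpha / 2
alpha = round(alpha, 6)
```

Halving LR 3 times: 1 / 2^3
`alpha` takes the values: 1.0 → 0.5 → 0.25 → 0.125

Answer: 0.125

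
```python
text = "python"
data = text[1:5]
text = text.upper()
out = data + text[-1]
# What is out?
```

Trace:
`text = "python"` → text = 'python'
`data = text[1:5]` → data = 'ytho'
`text = text.upper()` → text = 'PYTHON'
`out = data + text[-1]` → out = 'ythoN'
So out = 'ythoN'

Answer: 'ythoN'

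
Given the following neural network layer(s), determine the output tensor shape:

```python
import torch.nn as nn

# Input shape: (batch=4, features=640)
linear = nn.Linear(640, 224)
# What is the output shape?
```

Input: (4, 640) -> Output: (4, 224)

Answer: (4, 224)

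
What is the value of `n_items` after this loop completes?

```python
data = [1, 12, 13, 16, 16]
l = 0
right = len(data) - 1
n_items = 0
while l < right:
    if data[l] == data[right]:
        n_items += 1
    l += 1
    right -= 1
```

Count matching pairs from ends
`n_items` takes the values: 0

Answer: 0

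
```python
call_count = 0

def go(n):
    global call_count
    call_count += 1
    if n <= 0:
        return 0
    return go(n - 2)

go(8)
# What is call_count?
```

Linear recursion stepping by 2: 5 calls from n=8 down to ≤0.

Answer: 5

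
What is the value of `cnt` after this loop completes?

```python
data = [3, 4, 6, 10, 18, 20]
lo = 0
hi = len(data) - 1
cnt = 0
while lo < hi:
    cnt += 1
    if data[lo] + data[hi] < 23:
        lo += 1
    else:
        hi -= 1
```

Steps to find pair summing to 23
`cnt` takes the values: 0 → 1 → 2 → 3 → 4 → 5

Answer: 5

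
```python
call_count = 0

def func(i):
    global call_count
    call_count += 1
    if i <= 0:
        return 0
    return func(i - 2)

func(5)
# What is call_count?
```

Linear recursion stepping by 2: 4 calls from i=5 down to ≤0.

Answer: 4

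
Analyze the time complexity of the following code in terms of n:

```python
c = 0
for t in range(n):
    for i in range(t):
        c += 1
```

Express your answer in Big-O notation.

Each loop level contributes: n × n. Multiplying the contributions gives O(n^2).

Answer: O(n^2)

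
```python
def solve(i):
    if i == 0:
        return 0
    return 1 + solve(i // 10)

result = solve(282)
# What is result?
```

Count of digits of 282: 3

Answer: 3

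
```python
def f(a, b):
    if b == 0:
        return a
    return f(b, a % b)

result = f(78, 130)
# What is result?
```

f(78, 130) -> f(130, 78) -> f(78, 52) -> f(52, 26) -> f(26, 0) -> 26

Answer: 26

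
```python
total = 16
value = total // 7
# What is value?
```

Trace:
`total = 16` → total = 16
`value = total // 7` → value = 2
So value = 2

Answer: 2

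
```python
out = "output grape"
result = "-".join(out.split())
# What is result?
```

Trace:
`out = "output grape"` → out = 'output grape'
`result = "-".join(out.split())` → result = 'output-grape'
So result = 'output-grape'

Answer: 'output-grape'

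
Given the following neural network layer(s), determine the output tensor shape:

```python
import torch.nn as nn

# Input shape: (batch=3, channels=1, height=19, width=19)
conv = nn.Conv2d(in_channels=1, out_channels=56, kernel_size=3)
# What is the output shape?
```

Input: (3, 1, 19, 19) -> Output: (3, 56, 17, 17)

Answer: (3, 56, 17, 17)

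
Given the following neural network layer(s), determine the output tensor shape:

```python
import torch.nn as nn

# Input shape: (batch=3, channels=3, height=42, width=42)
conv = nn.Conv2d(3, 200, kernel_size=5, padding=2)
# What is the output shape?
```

Input: (3, 3, 42, 42) -> Output: (3, 200, 42, 42)

Answer: (3, 200, 42, 42)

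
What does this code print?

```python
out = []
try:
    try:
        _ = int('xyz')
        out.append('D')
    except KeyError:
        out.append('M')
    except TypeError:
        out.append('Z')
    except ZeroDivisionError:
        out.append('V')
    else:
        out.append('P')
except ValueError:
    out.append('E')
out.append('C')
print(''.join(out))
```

Execution trace: 'E' (outer except ValueError) → 'C' (after the try/except). Output: EC

Answer: EC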